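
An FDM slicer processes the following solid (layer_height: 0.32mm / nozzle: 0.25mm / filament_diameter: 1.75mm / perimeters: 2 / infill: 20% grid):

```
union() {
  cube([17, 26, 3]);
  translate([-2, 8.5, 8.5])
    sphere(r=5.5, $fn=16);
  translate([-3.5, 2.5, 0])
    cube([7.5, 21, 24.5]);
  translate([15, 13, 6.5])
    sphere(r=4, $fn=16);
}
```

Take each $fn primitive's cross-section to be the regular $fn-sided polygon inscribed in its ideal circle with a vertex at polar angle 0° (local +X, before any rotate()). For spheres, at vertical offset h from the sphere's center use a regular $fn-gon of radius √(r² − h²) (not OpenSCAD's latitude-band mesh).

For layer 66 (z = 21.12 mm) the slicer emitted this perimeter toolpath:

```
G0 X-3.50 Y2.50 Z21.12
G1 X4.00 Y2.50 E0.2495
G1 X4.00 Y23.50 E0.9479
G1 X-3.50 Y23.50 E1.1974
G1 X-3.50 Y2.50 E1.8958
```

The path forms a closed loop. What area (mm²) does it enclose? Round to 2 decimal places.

Apply the shoelace formula to the sequence of (X, Y) vertices; enclosed area = 157.50 mm².

157.50 mm²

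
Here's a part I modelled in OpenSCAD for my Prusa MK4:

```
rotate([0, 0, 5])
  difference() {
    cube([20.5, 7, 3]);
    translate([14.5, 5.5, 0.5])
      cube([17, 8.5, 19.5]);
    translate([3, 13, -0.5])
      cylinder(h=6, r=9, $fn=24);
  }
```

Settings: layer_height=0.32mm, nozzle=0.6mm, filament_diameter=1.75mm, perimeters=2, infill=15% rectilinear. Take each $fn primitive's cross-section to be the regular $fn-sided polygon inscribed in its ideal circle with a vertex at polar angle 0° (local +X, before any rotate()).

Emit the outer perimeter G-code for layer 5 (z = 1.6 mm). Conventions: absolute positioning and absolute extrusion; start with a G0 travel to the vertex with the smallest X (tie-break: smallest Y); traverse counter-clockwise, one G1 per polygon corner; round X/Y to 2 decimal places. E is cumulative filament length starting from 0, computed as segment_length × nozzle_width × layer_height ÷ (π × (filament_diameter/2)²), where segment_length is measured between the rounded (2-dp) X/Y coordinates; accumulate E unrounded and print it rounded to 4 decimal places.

At z = 1.6 mm: the cube is present — its section is the full 20.5×7 rectangle; the 17×8.5 cube at (14.5, 5.5) contributes its full rectangle; the cylinder at (3, 13): section is a regular 24-gon, circumradius r=9; After the difference (first − rest): starting from the 20.5×7 cube, the 17×8.5 cube at (14.5, 5.5) partially overlaps it — only the 9.00 mm² overlap (of its 144.50 mm²) is removed, clipping the outline; the r=9 cylinder at (3, 13) partially overlaps it — only the 21.91 mm² overlap (of its 251.57 mm²) is removed, clipping the outline — 1 connected region; (rotated 5° about Z; rotation is an isometry so areas/perimeters/island counts are preserved). The outline is a single polygon with 12 vertices. Extrusion per mm of travel: 0.6 × 0.32 / (π × 0.875²) = 0.079824. Accumulating E over each segment gives final E = 4.2720.

G0 X-0.40 Y4.57 Z1.60
G1 X0.00 Y0.00 E0.3662
G1 X20.42 Y1.79 E2.0025
G1 X19.94 Y7.27 E2.4416
G1 X13.97 Y6.74 E2.9200
G1 X13.83 Y8.24 E3.0402
G1 X9.00 Y7.81 E3.4273
G1 X8.75 Y7.43 E3.4636
G1 X7.02 Y5.84 E3.6512
G1 X4.93 Y4.75 E3.8394
G1 X2.64 Y4.25 E4.0265
G1 X0.29 Y4.35 E4.2142
G1 X-0.40 Y4.57 E4.2720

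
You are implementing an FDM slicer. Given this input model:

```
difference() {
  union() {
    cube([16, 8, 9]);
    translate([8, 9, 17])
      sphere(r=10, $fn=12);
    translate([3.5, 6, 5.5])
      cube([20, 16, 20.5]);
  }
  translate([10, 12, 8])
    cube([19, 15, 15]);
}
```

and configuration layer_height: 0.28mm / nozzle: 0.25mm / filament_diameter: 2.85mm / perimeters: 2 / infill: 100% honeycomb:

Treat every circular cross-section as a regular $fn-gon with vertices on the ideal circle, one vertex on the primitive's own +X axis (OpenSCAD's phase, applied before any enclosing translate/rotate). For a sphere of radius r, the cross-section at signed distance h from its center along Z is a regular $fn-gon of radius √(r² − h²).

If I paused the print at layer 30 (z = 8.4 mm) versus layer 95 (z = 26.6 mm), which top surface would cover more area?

layer 30 (z = 8.4 mm)

Layer 30 (z = 8.4): the cube is present — its section is the full 16×8 rectangle (area 128.00 mm²); the sphere at (8, 9): section is a regular 12-gon, circumradius = √(r²−h²) = √(10²−8.6²) = 5.103 (area = (12/2)·5.103²·sin(360°/12) = 78.12 mm²); the cube at (3.5, 6) is present — its section is the full 20×16 rectangle (area 320.00 mm²); Taking the union: the regions partially overlap — summed areas 526.12 mm² minus the doubly-counted overlap 101.97 mm² gives 424.15 mm² — area = 424.15 mm²; the cube at (10, 12) (footprint 19×15) is included at this height (area 285.00 mm²); After the difference (first − rest): starting from that combined region (424.15 mm²), the 19×15 cube at (10, 12) partially overlaps it — only the 135.00 mm² overlap (of its 285.00 mm²) is removed, clipping the outline — area = 289.15 mm². So its area = 289.15 mm². Layer 95 (z = 26.6): the cube is absent (z outside [0, 9]); the sphere at (8, 9): section is a regular 12-gon, circumradius = √(r²−h²) = √(10²−9.6²) = 2.800 (area = (12/2)·2.800²·sin(360°/12) = 23.52 mm²); the cube at (3.5, 6) does not reach this height (z outside [5.5, 26]); Taking the union: only the r=10 sphere at (8, 9) is present, so the union is just that shape — area = 23.52 mm²; the cube at (10, 12) is absent (z outside [8, 23]); After the difference (first − rest): none of the subtracted shapes is present at this height, so that combined region is unchanged — area = 23.52 mm². So its area = 23.52 mm². Layer 30 is larger (289.15 vs 23.52 mm²).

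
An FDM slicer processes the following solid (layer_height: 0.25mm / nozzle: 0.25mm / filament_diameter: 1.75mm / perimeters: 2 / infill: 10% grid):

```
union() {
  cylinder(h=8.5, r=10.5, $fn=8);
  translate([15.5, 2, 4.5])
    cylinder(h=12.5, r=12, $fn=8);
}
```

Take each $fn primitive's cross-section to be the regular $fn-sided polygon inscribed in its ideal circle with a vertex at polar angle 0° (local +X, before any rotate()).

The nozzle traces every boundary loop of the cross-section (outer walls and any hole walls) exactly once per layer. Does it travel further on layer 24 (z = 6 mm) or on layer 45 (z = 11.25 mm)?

Layer 24 (z = 6): the r=10.5 cylinder gives a regular 8-gon of circumradius 10.5 (constant along its height) (perimeter = 2·8·10.500·sin(180°/8) = 64.29 mm); the r=12 cylinder at (15.5, 2) contributes a regular 8-gon of circumradius 12 (perimeter = 2·8·12.000·sin(180°/8) = 73.48 mm); Taking the union: the regions partially overlap (shared area 56.85 mm²), so the edge portions inside another operand are dropped and the merged outline is re-measured after clipping — boundary = 104.42 mm. So its perimeter = 104.42 mm. Layer 45 (z = 11.25): the cylinder does not reach this height (z outside [0, 8.5]); the r=12 cylinder at (15.5, 2) contributes a regular 8-gon of circumradius 12 (perimeter = 2·8·12.000·sin(180°/8) = 73.48 mm); Taking the union: only the r=12 cylinder at (15.5, 2) is present, so the union is just that shape — boundary = 73.48 mm. So its perimeter = 73.48 mm. Layer 24 is larger (104.42 vs 73.48 mm).

layer 24 (z = 6 mm)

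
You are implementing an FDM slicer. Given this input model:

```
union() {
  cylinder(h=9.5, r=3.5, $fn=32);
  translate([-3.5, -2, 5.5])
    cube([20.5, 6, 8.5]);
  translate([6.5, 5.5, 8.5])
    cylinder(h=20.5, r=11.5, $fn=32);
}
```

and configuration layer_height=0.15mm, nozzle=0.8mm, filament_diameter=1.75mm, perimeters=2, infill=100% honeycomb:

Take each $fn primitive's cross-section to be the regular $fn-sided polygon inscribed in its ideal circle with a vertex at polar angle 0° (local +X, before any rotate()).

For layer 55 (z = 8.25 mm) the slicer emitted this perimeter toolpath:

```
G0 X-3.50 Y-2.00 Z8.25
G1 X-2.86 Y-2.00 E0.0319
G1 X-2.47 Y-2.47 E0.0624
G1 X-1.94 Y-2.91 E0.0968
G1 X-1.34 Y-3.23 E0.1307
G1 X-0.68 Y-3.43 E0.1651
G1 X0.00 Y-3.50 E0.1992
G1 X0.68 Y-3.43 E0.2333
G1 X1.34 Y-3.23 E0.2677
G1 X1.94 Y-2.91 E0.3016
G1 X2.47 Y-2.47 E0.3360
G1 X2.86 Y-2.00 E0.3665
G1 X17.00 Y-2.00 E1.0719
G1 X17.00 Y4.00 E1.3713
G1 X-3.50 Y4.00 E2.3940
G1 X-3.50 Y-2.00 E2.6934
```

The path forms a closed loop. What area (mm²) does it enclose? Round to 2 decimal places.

128.95 mm²

Apply the shoelace formula to the sequence of (X, Y) vertices; enclosed area = 128.95 mm².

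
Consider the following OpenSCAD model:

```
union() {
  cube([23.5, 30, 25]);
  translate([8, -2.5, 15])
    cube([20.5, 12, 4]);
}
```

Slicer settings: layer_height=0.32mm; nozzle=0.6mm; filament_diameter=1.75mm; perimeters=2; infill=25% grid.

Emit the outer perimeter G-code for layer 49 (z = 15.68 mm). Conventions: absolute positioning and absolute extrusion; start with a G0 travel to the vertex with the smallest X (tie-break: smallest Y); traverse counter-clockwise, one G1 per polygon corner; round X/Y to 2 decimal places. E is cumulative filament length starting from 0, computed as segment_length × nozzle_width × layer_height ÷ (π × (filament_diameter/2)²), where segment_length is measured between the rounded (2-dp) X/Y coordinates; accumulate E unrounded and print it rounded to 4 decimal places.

G0 X0.00 Y0.00 Z15.68
G1 X8.00 Y0.00 E0.6386
G1 X8.00 Y-2.50 E0.8382
G1 X28.50 Y-2.50 E2.4746
G1 X28.50 Y9.50 E3.4324
G1 X23.50 Y9.50 E3.8316
G1 X23.50 Y30.00 E5.4680
G1 X0.00 Y30.00 E7.3438
G1 X0.00 Y0.00 E9.7386

At z = 15.68 mm: the cube is present — its section is the full 23.5×30 rectangle; the cube at (8, -2.5) is present — its section is the full 20.5×12 rectangle; Taking the union: the regions partially overlap (shared area 147.25 mm²), so overlapping operands fuse into one piece — 1 connected region. The outline is a single polygon with 8 vertices. Extrusion per mm of travel: 0.6 × 0.32 / (π × 0.875²) = 0.079824. Accumulating E over each segment gives final E = 9.7386.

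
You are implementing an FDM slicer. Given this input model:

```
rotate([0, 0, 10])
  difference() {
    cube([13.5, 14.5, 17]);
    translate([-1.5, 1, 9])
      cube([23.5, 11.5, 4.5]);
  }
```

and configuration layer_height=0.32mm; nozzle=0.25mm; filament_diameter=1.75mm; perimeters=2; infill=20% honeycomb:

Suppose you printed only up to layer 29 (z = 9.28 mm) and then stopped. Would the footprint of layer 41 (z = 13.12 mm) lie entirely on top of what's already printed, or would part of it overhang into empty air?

Compare the two slices. At z = 9.28: the cube (footprint 13.5×14.5) is included at this height (area 195.75 mm²); the 23.5×11.5 cube at (-1.5, 1) contributes its full rectangle (area 270.25 mm²); Taking the first minus the rest: starting from the 13.5×14.5 cube (195.75 mm²), the 23.5×11.5 cube at (-1.5, 1) partially overlaps it — only the 155.25 mm² overlap (of its 270.25 mm²) is removed, clipping the outline — area = 40.50 mm²; (rotated 10° about Z; rotation is an isometry so areas/perimeters/island counts are preserved). At z = 13.12: the cube is present — its section is the full 13.5×14.5 rectangle (area 195.75 mm²); the cube at (-1.5, 1) is present — its section is the full 23.5×11.5 rectangle (area 270.25 mm²); Subtracting the remaining from the first: starting from the 13.5×14.5 cube (195.75 mm²), the 23.5×11.5 cube at (-1.5, 1) partially overlaps it — only the 155.25 mm² overlap (of its 270.25 mm²) is removed, clipping the outline — area = 40.50 mm²; (whole slice rotated 10° about Z — lengths, areas and connectivity unchanged). Checking containment: the cross-section at z = 13.12 is a subset of the cross-section at z = 9.28.

entirely on top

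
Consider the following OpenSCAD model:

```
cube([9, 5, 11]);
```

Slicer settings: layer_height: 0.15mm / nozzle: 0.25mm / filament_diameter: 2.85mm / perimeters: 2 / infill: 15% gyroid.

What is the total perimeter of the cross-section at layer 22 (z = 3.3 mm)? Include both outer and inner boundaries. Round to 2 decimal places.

At z = 3.3 mm: the cube is present — its section is the full 9×5 rectangle (perimeter 28.00 mm). Overall, the cross-section is a single solid region. Total boundary length (outer) = 28.00 mm.

28.00 mm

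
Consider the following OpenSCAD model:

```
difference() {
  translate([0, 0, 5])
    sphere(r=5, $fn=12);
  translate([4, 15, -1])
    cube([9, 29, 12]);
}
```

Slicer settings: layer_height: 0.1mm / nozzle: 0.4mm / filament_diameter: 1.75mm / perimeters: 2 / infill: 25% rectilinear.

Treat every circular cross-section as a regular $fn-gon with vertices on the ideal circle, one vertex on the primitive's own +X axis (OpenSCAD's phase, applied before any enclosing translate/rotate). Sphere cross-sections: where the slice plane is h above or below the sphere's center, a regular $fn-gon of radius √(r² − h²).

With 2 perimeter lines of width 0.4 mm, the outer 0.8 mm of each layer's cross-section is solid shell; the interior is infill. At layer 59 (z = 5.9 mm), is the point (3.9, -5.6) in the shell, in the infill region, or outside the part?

outside

At z = 5.9 mm: the r=5 sphere contributes a regular 12-gon of circumradius √(5²−0.9²) = 4.918; the 9×29 cube at (4, 15) contributes its full rectangle; Subtracting the remaining from the first: starting from the r=5 sphere, the 9×29 cube at (4, 15) misses the remaining region (no effect) — 1 connected region. Overall, the cross-section is a single solid region. The nearest boundary edge runs (4.26, -2.46)→(2.46, -4.26); distance from the point to it = 1.97 mm. The point is not inside any of the regions above, so it lies outside the cross-section (1.97 mm from the nearest boundary).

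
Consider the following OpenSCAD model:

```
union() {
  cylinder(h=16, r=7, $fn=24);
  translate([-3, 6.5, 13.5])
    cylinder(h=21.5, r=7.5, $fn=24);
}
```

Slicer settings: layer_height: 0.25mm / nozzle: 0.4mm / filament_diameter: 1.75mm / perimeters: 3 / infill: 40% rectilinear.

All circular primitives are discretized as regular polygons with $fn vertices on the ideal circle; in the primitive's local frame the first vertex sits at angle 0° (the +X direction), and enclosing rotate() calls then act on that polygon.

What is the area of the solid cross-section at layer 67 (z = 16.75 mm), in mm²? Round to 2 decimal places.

At z = 16.75 mm: the cylinder is not intersected at this z (z outside [0, 16]); the cylinder at (-3, 6.5): section is a regular 24-gon, circumradius r=7.5 (area = (24/2)·7.500²·sin(360°/24) = 174.70 mm²); Taking the union: only the r=7.5 cylinder at (-3, 6.5) is present, so the union is just that shape — area = 174.70 mm². Overall, the cross-section is a single solid region. Net area = 174.70 mm².

174.70 mm²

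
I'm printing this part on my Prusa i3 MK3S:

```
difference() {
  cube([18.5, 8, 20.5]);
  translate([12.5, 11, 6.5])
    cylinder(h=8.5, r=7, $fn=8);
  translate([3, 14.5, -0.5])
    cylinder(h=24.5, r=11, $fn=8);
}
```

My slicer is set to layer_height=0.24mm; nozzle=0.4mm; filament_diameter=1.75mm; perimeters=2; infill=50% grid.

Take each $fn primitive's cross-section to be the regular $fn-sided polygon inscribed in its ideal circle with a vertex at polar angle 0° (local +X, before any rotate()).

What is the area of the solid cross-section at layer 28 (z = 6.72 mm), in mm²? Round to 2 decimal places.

89.67 mm²

At z = 6.72 mm: the cube is present — its section is the full 18.5×8 rectangle (area 148.00 mm²); the r=7 cylinder at (12.5, 11) gives a regular 8-gon of circumradius 7 (constant along its height) (area = (8/2)·7.000²·sin(360°/8) = 138.59 mm²); the r=11 cylinder at (3, 14.5) contributes a regular 8-gon of circumradius 11 (area = (8/2)·11.000²·sin(360°/8) = 342.24 mm²); Subtracting the remaining from the first: starting from the 18.5×8 cube (148.00 mm²), the r=7 cylinder at (12.5, 11) partially overlaps it — only the 31.02 mm² overlap (of its 138.59 mm²) is removed, clipping the outline; the r=11 cylinder at (3, 14.5) partially overlaps it — only the 27.30 mm² overlap (of its 342.24 mm²) is removed, clipping the outline — area = 89.67 mm². Overall, the cross-section is a single solid region. Net area = 89.67 mm².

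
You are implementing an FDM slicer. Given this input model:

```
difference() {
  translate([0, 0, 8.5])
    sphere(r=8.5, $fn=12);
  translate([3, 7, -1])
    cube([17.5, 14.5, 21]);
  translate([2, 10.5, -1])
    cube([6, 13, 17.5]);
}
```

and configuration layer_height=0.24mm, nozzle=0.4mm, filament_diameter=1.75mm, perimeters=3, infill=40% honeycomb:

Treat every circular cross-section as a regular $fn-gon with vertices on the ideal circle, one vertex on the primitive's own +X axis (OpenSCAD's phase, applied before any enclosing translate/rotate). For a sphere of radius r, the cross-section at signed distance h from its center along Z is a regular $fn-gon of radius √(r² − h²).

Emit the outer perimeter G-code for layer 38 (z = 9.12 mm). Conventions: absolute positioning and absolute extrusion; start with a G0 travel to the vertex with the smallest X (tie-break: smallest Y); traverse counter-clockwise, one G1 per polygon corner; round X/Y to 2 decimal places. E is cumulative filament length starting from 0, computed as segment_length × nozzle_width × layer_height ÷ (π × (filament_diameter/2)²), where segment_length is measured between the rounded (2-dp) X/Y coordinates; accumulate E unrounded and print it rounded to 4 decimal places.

G0 X-8.48 Y0.00 Z9.12
G1 X-7.34 Y-4.24 E0.1752
G1 X-4.24 Y-7.34 E0.3502
G1 X0.00 Y-8.48 E0.5255
G1 X4.24 Y-7.34 E0.7007
G1 X7.34 Y-4.24 E0.8757
G1 X8.48 Y0.00 E1.0509
G1 X7.34 Y4.24 E1.2261
G1 X4.58 Y7.00 E1.3819
G1 X3.00 Y7.00 E1.4450
G1 X3.00 Y7.67 E1.4717
G1 X0.00 Y8.48 E1.5958
G1 X-4.24 Y7.34 E1.7710
G1 X-7.34 Y4.24 E1.9460
G1 X-8.48 Y0.00 E2.1212

At z = 9.12 mm: the r=8.5 sphere contributes a regular 12-gon of circumradius √(8.5²−0.62²) = 8.477; the cube at (3, 7) is present — its section is the full 17.5×14.5 rectangle; the 6×13 cube at (2, 10.5) contributes its full rectangle; After the difference (first − rest): starting from the r=8.5 sphere, the 17.5×14.5 cube at (3, 7) partially overlaps it — only the 0.69 mm² overlap (of its 253.75 mm²) is removed, clipping the outline; the 6×13 cube at (2, 10.5) misses the remaining region (no effect) — 1 connected region. The outline is a single polygon with 14 vertices. Extrusion per mm of travel: 0.4 × 0.24 / (π × 0.875²) = 0.039912. Accumulating E over each segment gives final E = 2.1212.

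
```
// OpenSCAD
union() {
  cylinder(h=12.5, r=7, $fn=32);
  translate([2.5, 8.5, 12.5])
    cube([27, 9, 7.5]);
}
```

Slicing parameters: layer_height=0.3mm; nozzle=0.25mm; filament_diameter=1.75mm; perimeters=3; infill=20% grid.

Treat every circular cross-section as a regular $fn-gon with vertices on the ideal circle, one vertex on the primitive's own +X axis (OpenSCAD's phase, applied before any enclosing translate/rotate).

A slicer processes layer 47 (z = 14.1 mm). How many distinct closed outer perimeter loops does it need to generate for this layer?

1

At z = 14.1 mm: the cylinder is absent (z outside [0, 12.5]); the 27×9 cube at (2.5, 8.5) contributes its full rectangle; Combining (union): only the 27×9 cube at (2.5, 8.5) is present, so the union is just that shape — 1 connected region. The result has 1 disconnected region.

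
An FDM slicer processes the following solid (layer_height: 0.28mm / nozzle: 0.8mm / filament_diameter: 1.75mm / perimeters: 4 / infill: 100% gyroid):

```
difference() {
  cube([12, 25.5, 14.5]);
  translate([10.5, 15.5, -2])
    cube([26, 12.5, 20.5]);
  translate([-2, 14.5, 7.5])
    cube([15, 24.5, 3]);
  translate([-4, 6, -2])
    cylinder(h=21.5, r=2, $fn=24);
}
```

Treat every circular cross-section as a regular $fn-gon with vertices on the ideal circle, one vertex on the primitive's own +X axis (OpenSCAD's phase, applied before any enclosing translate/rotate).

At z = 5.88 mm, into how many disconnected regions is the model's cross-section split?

At z = 5.88 mm: the 12×25.5 cube contributes its full rectangle; the cube at (10.5, 15.5) is present — its section is the full 26×12.5 rectangle; the cube at (-2, 14.5) does not reach this height (z outside [7.5, 10.5]); the r=2 cylinder at (-4, 6) contributes a regular 24-gon of circumradius 2; After the difference (first − rest): starting from the 12×25.5 cube, the 26×12.5 cube at (10.5, 15.5) partially overlaps it — only the 15.00 mm² overlap (of its 325.00 mm²) is removed, clipping the outline; the r=2 cylinder at (-4, 6) misses the remaining region (no effect) — 1 connected region. The result has 1 disconnected region.

1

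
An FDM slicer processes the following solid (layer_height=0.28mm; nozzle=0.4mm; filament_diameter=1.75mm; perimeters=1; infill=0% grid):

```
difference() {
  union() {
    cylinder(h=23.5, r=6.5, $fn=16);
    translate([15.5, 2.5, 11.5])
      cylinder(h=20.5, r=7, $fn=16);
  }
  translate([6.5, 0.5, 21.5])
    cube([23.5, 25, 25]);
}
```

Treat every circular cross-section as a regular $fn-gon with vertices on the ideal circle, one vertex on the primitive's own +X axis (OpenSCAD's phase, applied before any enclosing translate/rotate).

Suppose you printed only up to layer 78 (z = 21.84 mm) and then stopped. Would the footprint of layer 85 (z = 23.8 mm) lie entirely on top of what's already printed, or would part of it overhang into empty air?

entirely on top

Compare the two slices. At z = 21.84: the r=6.5 cylinder gives a regular 16-gon of circumradius 6.5 (constant along its height) (area = (16/2)·6.500²·sin(360°/16) = 129.35 mm²); the r=7 cylinder at (15.5, 2.5) gives a regular 16-gon of circumradius 7 (constant along its height) (area = (16/2)·7.000²·sin(360°/16) = 150.01 mm²); Taking the union: the 2 present regions are separate (no shared area or edge), so areas and boundary lengths simply add and each stays a separate island — area = 279.36 mm²; the cube at (6.5, 0.5) (footprint 23.5×25) is included at this height (area 587.50 mm²); Subtracting the remaining from the first: starting from the result so far (279.36 mm²), the 23.5×25 cube at (6.5, 0.5) partially overlaps it — only the 102.21 mm² overlap (of its 587.50 mm²) is removed, clipping the outline — area = 177.15 mm². At z = 23.8: the cylinder is absent (z outside [0, 23.5]); the r=7 cylinder at (15.5, 2.5) gives a regular 16-gon of circumradius 7 (constant along its height) (area = (16/2)·7.000²·sin(360°/16) = 150.01 mm²); Merging all regions: only the r=7 cylinder at (15.5, 2.5) is present, so the union is just that shape — area = 150.01 mm²; the cube at (6.5, 0.5) (footprint 23.5×25) is included at this height (area 587.50 mm²); Taking the first minus the rest: starting from that combined region (150.01 mm²), the 23.5×25 cube at (6.5, 0.5) partially overlaps it — only the 102.21 mm² overlap (of its 587.50 mm²) is removed, clipping the outline — area = 47.80 mm². Checking containment: the cross-section at z = 23.8 is a subset of the cross-section at z = 21.84.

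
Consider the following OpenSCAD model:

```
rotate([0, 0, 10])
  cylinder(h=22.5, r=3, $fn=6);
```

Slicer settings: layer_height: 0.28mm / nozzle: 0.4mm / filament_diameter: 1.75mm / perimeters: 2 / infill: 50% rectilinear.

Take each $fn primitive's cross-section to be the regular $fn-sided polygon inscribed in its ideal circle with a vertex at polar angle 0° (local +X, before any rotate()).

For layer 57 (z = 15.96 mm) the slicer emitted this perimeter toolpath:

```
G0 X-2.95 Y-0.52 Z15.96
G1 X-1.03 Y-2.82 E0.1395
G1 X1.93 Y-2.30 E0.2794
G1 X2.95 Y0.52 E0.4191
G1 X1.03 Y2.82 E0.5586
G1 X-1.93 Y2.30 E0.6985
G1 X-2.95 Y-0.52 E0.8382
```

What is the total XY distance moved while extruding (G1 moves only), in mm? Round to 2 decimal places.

18.00 mm

Sum the Euclidean lengths of each G1 segment: total = 18.00 mm.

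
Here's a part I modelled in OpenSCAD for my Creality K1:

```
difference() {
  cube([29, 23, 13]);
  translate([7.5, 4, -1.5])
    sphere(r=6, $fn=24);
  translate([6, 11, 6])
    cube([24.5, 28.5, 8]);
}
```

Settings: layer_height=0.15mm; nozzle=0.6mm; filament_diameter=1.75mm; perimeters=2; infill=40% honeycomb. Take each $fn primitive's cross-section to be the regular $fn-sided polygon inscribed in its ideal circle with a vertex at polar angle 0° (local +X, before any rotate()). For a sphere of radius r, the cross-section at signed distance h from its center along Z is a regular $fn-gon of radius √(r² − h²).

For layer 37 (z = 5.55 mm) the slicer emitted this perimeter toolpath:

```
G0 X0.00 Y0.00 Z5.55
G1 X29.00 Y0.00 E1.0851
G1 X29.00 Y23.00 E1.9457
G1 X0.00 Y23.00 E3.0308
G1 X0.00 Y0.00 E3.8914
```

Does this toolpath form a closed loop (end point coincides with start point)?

yes

Start point (G0): (0.00, 0.00). End point (last G1): the path returns to the start — closed.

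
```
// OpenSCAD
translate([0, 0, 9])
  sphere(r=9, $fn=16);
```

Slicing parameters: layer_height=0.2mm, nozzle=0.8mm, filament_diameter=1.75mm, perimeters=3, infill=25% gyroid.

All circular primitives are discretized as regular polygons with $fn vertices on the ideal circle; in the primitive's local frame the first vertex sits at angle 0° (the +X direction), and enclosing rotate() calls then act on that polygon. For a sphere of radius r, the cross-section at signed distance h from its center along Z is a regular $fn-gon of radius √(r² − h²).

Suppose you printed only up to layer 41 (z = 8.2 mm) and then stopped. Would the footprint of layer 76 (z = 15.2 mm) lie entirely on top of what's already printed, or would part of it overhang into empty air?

Compare the two slices. At z = 8.2: the r=9 sphere contributes a regular 16-gon of circumradius √(9²−0.8²) = 8.964 (area = (16/2)·8.964²·sin(360°/16) = 246.02 mm²). At z = 15.2: the sphere: section is a regular 16-gon, circumradius = √(r²−h²) = √(9²−6.2²) = 6.524 (area = (16/2)·6.524²·sin(360°/16) = 130.30 mm²). Checking containment: the cross-section at z = 15.2 is a subset of the cross-section at z = 8.2.

entirely on top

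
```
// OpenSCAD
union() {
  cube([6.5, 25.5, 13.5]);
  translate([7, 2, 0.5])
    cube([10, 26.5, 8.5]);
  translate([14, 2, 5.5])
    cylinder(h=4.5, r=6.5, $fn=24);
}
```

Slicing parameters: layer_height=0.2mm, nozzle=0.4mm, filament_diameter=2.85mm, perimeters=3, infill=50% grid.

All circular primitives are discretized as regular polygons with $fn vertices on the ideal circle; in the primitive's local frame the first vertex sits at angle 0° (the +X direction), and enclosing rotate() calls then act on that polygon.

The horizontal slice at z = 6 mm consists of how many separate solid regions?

2

At z = 6 mm: the cube (footprint 6.5×25.5) is included at this height; the cube at (7, 2) is present — its section is the full 10×26.5 rectangle; the r=6.5 cylinder at (14, 2) contributes a regular 24-gon of circumradius 6.5; Combining (union): the regions partially overlap (shared area 51.47 mm²), so overlapping operands fuse into one piece — 2 connected regions. The result has 2 disconnected regions.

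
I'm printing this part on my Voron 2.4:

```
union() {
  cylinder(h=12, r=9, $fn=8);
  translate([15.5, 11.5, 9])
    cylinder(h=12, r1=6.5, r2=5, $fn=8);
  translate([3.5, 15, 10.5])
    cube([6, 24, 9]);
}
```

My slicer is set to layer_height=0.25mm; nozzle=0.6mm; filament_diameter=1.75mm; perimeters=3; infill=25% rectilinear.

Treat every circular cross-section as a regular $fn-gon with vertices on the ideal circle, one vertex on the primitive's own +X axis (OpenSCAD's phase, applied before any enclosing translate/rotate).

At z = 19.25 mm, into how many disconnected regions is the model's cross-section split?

2

At z = 19.25 mm: the cylinder does not reach this height (z outside [0, 12]); the cone at (15.5, 11.5) (r1=6.5→r2=5) has section circumradius 5.219 here — a regular 8-gon; the cube at (3.5, 15) is present — its section is the full 6×24 rectangle; Combining (union): the 2 present regions are separate (no shared area or edge), so areas and boundary lengths simply add and each stays a separate island — 2 connected regions. The result has 2 disconnected regions.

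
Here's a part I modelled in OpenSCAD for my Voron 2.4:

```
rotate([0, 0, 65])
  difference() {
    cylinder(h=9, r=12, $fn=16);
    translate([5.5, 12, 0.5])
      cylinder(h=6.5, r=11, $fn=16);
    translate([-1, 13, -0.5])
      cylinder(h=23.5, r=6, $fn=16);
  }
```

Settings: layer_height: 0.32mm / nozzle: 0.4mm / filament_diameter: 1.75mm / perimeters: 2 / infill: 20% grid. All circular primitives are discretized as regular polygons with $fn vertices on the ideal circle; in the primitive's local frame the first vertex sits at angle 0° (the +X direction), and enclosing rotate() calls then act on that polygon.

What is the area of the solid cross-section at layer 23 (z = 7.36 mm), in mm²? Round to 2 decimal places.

404.87 mm²

At z = 7.36 mm: the r=12 cylinder contributes a regular 16-gon of circumradius 12 (area = (16/2)·12.000²·sin(360°/16) = 440.85 mm²); the cylinder at (5.5, 12) is not intersected at this z (z outside [0.5, 7]); the r=6 cylinder at (-1, 13) contributes a regular 16-gon of circumradius 6 (area = (16/2)·6.000²·sin(360°/16) = 110.21 mm²); After the difference (first − rest): starting from the r=12 cylinder (440.85 mm²), the r=6 cylinder at (-1, 13) partially overlaps it — only the 35.98 mm² overlap (of its 110.21 mm²) is removed, clipping the outline — area = 404.87 mm²; (rotated 65° about Z; rotation is an isometry so areas/perimeters/island counts are preserved). Overall, the cross-section is a single solid region. Net area = 404.87 mm².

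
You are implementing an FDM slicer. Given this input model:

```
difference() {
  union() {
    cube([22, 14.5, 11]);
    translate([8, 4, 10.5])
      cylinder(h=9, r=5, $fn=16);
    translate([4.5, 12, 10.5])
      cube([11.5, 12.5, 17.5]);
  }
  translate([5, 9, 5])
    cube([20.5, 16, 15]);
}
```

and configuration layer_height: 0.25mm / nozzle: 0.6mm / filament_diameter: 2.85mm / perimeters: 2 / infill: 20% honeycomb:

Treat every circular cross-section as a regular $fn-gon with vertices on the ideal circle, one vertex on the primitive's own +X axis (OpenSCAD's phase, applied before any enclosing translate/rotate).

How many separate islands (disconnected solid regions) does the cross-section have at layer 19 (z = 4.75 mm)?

At z = 4.75 mm: the cube (footprint 22×14.5) is included at this height; the cylinder at (8, 4) does not reach this height (z outside [10.5, 19.5]); the cube at (4.5, 12) is not intersected at this z (z outside [10.5, 28]); Taking the union: only the 22×14.5 cube is present, so the union is just that shape — 1 connected region; the cube at (5, 9) is not intersected at this z (z outside [5, 20]); After the difference (first − rest): none of the subtracted shapes is present at this height, so the result so far is unchanged — 1 connected region. Overall, the cross-section is a single solid region. Island count = 1.

1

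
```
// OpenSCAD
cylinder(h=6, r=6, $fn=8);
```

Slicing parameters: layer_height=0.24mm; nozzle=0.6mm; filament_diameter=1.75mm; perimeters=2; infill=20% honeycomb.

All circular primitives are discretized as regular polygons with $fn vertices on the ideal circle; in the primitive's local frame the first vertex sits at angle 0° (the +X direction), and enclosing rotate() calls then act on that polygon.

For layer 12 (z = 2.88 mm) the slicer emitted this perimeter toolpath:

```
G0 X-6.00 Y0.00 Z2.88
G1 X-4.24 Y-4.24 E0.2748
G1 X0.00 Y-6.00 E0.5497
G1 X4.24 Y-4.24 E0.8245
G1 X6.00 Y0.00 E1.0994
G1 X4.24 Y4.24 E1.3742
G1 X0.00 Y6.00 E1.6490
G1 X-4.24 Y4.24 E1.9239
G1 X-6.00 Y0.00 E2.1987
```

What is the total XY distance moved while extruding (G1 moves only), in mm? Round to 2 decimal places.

36.73 mm

Sum the Euclidean lengths of each G1 segment: total = 36.73 mm.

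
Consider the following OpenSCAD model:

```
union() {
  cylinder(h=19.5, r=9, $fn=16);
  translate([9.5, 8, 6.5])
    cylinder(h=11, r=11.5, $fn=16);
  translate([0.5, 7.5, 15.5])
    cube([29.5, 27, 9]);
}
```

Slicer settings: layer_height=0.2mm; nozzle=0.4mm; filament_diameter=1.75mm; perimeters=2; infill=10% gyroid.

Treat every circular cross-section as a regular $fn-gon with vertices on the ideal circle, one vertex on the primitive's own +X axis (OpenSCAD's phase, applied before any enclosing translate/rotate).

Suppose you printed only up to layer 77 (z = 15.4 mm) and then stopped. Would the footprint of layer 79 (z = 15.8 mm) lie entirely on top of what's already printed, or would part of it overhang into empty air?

Compare the two slices. At z = 15.4: the cylinder: section is a regular 16-gon, circumradius r=9 (area = (16/2)·9.000²·sin(360°/16) = 247.98 mm²); the r=11.5 cylinder at (9.5, 8) contributes a regular 16-gon of circumradius 11.5 (area = (16/2)·11.500²·sin(360°/16) = 404.88 mm²); the cube at (0.5, 7.5) is absent (z outside [15.5, 24.5]); Combining (union): the regions partially overlap — summed areas 652.86 mm² minus the doubly-counted overlap 85.95 mm² gives 566.91 mm² — area = 566.91 mm². At z = 15.8: the r=9 cylinder contributes a regular 16-gon of circumradius 9 (area = (16/2)·9.000²·sin(360°/16) = 247.98 mm²); the cylinder at (9.5, 8): section is a regular 16-gon, circumradius r=11.5 (area = (16/2)·11.500²·sin(360°/16) = 404.88 mm²); the cube at (0.5, 7.5) is present — its section is the full 29.5×27 rectangle (area 796.50 mm²); Merging all regions: the regions partially overlap — summed areas 1449.36 mm² minus the doubly-counted overlap 287.56 mm² gives 1161.80 mm² — area = 1161.80 mm². Checking containment: at z = 15.8 the cross-section extends beyond the z = 15.4 cross-section by about 594.89 mm².

part overhangs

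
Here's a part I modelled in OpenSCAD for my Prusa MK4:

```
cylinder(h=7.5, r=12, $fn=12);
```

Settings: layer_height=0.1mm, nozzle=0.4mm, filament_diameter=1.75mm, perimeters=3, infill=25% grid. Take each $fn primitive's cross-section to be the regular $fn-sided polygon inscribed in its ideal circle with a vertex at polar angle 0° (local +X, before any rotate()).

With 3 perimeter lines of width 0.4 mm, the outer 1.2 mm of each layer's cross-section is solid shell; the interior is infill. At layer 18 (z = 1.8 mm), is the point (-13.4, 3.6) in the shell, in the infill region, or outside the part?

outside

At z = 1.8 mm: the cylinder: section is a regular 12-gon, circumradius r=12. Overall, the cross-section is a single solid region. The nearest boundary edge runs (-10.39, 6.00)→(-12.00, 0.00); distance from the point to it = 2.28 mm. The point is not inside any of the regions above, so it lies outside the cross-section (2.28 mm from the nearest boundary).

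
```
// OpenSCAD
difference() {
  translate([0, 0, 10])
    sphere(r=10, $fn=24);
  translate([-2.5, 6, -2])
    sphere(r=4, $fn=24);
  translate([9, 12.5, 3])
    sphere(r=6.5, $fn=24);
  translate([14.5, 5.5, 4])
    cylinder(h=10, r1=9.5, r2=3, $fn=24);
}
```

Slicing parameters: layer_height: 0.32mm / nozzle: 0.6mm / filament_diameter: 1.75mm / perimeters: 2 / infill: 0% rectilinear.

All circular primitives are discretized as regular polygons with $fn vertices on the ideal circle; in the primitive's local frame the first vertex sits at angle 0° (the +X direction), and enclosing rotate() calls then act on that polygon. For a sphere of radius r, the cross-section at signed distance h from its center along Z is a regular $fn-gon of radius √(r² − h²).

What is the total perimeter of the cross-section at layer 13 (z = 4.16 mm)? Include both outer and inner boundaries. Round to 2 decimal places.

At z = 4.16 mm: the r=10 sphere contributes a regular 24-gon of circumradius √(10²−5.84²) = 8.118 (perimeter = 2·24·8.118·sin(180°/24) = 50.86 mm); the sphere at (-2.5, 6) does not reach this height (|z−center|=6.160 > r=4); the r=6.5 sphere at (9, 12.5) contributes a regular 24-gon of circumradius √(6.5²−1.16²) = 6.396 (perimeter = 2·24·6.396·sin(180°/24) = 40.07 mm); the cone at (14.5, 5.5) (r1=9.5→r2=3) has section circumradius 9.396 here — a regular 24-gon (perimeter = 2·24·9.396·sin(180°/24) = 58.87 mm); After the difference (first − rest): starting from the r=10 sphere, the r=6.5 sphere at (9, 12.5) misses the remaining region (no effect); the cone at (14.5, 5.5) partially overlaps it — only the 10.17 mm² overlap (of its 274.20 mm²) is removed, clipping the outline — boundary = 50.73 mm. Overall, the cross-section is a single solid region. Total boundary length (outer) = 50.73 mm.

50.73 mm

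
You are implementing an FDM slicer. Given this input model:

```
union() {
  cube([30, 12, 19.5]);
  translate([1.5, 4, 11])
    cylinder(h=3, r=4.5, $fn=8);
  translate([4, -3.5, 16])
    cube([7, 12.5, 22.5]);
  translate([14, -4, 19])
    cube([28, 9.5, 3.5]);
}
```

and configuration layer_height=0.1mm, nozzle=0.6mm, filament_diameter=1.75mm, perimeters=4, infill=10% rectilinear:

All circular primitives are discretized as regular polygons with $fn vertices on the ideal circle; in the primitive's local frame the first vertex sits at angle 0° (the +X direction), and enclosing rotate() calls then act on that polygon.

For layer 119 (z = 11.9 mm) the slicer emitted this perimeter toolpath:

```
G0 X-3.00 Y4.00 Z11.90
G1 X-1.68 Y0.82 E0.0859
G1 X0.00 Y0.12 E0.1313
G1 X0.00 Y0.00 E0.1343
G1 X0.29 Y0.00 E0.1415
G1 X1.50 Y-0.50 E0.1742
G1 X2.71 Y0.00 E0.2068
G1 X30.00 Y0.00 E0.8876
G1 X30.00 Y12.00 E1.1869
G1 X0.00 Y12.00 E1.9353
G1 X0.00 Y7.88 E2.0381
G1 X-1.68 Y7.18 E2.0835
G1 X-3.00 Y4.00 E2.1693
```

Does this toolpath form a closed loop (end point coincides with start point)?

Start point (G0): (-3.00, 4.00). End point (last G1): the path returns to the start — closed.

yes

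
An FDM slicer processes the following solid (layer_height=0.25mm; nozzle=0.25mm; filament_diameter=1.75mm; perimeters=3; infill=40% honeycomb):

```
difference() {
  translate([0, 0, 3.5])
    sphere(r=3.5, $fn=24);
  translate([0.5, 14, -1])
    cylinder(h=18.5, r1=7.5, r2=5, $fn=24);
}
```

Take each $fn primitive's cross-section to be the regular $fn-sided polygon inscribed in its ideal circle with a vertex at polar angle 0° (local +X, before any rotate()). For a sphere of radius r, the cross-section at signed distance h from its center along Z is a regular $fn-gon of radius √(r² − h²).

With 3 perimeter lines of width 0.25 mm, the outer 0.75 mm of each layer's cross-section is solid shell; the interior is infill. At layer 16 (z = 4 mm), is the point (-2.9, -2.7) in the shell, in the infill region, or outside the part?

outside

At z = 4 mm: the r=3.5 sphere contributes a regular 24-gon of circumradius √(3.5²−0.5²) = 3.464; the cone at (0.5, 14) contributes a regular 24-gon of circumradius 6.824 (interpolated between r1=7.5 and r2=5 at t=0.270); Taking the first minus the rest: starting from the r=3.5 sphere, the cone at (0.5, 14) misses the remaining region (no effect) — 1 connected region. Overall, the cross-section is a single solid region. The nearest boundary edge runs (-2.45, -2.45)→(-3.00, -1.73); distance from the point to it = 0.51 mm. The point is not inside any of the regions above, so it lies outside the cross-section (0.51 mm from the nearest boundary).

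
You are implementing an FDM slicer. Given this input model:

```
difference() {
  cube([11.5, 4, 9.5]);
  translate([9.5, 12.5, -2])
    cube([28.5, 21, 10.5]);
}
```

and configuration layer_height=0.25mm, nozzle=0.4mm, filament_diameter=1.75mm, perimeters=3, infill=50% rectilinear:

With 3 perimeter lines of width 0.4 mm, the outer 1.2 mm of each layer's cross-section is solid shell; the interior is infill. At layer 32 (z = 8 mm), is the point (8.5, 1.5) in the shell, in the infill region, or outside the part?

At z = 8 mm: the 11.5×4 cube contributes its full rectangle; the 28.5×21 cube at (9.5, 12.5) contributes its full rectangle; Subtracting the remaining from the first: starting from the 11.5×4 cube, the 28.5×21 cube at (9.5, 12.5) misses the remaining region (no effect) — 1 connected region. Overall, the cross-section is a single solid region. The nearest boundary edge runs (11.50, 0.00)→(0.00, 0.00); distance from the point to it = 1.50 mm. The point is inside the cross-section and 1.50 mm from the nearest boundary — more than the 1.2 mm shell width (3 × 0.4), so it's in the infill interior.

infill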